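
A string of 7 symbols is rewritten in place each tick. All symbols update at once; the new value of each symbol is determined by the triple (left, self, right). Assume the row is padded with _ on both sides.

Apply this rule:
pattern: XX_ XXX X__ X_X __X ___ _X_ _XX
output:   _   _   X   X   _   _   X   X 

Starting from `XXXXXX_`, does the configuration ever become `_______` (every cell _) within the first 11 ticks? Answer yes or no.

X_____X
XX____X
X_X___X
XXXX__X
X___X_X
XX__XXX
X_X_X__
XXXXXX_  (repeats tick 0; period 8)
tick 11: X_X___X
tick 11 is X_X___X, still not uniform _

no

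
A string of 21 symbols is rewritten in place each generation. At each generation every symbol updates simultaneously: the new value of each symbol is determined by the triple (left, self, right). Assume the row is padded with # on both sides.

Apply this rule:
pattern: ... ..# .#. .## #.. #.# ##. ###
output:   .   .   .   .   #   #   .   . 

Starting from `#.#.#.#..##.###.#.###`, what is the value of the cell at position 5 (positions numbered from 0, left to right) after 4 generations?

.#.#.#.#...#...#.#...
#.#.#.#.#...#...#.#..
.#.#.#.#.#...#...#.#.
#.#.#.#.#.#...#...#.#
position 5 holds .

.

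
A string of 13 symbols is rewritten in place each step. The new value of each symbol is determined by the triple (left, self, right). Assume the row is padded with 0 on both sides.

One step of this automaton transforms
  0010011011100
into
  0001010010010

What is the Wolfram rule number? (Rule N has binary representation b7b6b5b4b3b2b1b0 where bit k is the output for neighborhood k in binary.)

position 9: 111 → 0  (bit 7 = 0)
position 6: 110 → 0  (bit 6 = 0)
position 7: 101 → 0  (bit 5 = 0)
position 3: 100 → 1  (bit 4 = 1)
position 5: 011 → 1  (bit 3 = 1)
position 2: 010 → 0  (bit 2 = 0)
position 1: 001 → 0  (bit 1 = 0)
position 0: 000 → 0  (bit 0 = 0)
bits b7..b0 = 00011000 = 24

24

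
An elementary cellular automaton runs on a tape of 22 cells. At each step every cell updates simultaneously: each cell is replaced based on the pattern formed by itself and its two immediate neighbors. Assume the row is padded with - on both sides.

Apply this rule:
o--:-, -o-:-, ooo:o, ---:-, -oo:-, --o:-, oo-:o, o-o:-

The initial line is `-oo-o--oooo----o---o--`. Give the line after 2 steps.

---------oo-----------

--o-----ooo-----------
---------oo-----------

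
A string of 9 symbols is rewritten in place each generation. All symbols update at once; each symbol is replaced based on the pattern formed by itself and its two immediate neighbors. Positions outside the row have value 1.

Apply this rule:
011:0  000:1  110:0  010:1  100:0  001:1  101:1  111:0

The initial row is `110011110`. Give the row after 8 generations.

011011000

000100001
011101110
100010001
001110110
010001001
110111010
001000111
011011000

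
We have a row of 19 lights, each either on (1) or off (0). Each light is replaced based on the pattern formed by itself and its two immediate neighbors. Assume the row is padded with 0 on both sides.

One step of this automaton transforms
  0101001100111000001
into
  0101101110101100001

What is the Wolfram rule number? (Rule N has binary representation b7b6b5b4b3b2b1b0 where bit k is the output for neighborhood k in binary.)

92

position 11: 111 → 0  (bit 7 = 0)
position 7: 110 → 1  (bit 6 = 1)
position 2: 101 → 0  (bit 5 = 0)
position 4: 100 → 1  (bit 4 = 1)
position 6: 011 → 1  (bit 3 = 1)
position 1: 010 → 1  (bit 2 = 1)
position 0: 001 → 0  (bit 1 = 0)
position 14: 000 → 0  (bit 0 = 0)
bits b7..b0 = 01011100 = 92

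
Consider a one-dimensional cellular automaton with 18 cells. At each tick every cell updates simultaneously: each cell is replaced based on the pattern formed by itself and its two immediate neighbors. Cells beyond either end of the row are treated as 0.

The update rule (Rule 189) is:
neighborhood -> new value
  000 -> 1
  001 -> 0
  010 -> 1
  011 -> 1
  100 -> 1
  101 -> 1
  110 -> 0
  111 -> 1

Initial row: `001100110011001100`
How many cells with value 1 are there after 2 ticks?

101010101010101011
111111111111111110
count of 1: 17

17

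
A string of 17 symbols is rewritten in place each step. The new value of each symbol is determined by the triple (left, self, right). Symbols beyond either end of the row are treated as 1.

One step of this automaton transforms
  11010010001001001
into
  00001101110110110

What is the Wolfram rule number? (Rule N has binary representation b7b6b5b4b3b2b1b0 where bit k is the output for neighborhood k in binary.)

position 0: 111 → 0  (bit 7 = 0)
position 1: 110 → 0  (bit 6 = 0)
position 2: 101 → 0  (bit 5 = 0)
position 4: 100 → 1  (bit 4 = 1)
position 16: 011 → 0  (bit 3 = 0)
position 3: 010 → 0  (bit 2 = 0)
position 5: 001 → 1  (bit 1 = 1)
position 8: 000 → 1  (bit 0 = 1)
bits b7..b0 = 00010011 = 19

19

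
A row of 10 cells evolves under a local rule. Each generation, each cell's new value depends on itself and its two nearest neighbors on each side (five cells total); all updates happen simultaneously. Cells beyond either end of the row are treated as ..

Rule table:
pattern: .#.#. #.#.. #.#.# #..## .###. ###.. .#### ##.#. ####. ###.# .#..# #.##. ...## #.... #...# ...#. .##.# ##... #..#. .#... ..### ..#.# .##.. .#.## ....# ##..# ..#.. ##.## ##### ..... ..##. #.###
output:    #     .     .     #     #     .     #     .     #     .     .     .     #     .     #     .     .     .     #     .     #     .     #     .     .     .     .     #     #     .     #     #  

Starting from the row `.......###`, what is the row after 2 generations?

.....###..

generation 1: ......###.
generation 2: .....###..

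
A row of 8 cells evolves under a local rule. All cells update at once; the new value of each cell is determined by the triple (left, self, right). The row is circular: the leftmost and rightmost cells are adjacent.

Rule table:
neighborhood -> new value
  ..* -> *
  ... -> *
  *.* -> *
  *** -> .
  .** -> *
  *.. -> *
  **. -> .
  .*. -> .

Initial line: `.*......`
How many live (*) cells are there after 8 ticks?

2

*.******
.**.....
**.*****
..**....
***.****
...**...
****.***
....**..
count of *: 2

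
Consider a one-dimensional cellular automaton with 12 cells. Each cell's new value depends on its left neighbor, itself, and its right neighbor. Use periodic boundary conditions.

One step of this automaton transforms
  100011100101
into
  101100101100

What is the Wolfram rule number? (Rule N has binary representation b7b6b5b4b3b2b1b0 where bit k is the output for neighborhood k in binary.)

position 5: 111 → 0  (bit 7 = 0)
position 0: 110 → 1  (bit 6 = 1)
position 10: 101 → 0  (bit 5 = 0)
position 1: 100 → 0  (bit 4 = 0)
position 4: 011 → 0  (bit 3 = 0)
position 9: 010 → 1  (bit 2 = 1)
position 3: 001 → 1  (bit 1 = 1)
position 2: 000 → 1  (bit 0 = 1)
bits b7..b0 = 01000111 = 71

71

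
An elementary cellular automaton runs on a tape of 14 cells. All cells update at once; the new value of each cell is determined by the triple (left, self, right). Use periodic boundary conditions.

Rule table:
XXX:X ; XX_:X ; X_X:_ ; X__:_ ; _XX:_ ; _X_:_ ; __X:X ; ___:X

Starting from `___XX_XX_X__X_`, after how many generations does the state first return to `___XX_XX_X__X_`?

XXX_X__X___X__
_XX___X__XX__X
__X_XX__X_X_X_
XX___X_X______
_X_XX____XXXXX
____X_XXX_XXXX
_XXX___XX__XXX
__XX_XX_X_X_XX
_X_X__X______X
_____X__XXXXX_
XXXXX__X_XXXX_
_XXXX_X___XXX_
X_XXX___XX_XX_
___XX_XX_X__X_

14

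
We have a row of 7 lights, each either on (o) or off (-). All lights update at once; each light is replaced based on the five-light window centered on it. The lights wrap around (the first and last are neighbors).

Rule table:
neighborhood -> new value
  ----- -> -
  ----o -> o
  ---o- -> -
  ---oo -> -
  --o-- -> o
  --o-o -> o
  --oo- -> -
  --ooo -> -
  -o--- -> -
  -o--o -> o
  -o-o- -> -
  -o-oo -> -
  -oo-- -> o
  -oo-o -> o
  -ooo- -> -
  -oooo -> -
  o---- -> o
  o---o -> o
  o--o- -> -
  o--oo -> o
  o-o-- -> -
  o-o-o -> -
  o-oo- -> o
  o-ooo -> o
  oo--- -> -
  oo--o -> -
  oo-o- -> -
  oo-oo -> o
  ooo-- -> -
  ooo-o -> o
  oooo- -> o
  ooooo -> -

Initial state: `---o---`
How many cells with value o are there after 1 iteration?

3

iteration 1: -o-o-o-
count of o: 3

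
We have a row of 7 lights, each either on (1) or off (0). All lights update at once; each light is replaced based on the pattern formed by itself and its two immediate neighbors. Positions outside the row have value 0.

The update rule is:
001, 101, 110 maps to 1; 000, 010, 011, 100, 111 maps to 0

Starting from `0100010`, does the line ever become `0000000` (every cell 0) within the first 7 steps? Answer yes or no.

yes

step 1: 1000100
step 2: 0001000
step 3: 0010000
step 4: 0100000
step 5: 1000000
step 6: 0000000
all cells are 0 at step 6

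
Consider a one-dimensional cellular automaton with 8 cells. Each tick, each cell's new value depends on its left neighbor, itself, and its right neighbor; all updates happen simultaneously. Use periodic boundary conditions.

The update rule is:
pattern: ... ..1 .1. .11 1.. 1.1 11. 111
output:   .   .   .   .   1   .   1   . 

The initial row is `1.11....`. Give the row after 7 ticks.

.11.....

...11...
....11..
.....11.
......11
1......1
11......
.11.....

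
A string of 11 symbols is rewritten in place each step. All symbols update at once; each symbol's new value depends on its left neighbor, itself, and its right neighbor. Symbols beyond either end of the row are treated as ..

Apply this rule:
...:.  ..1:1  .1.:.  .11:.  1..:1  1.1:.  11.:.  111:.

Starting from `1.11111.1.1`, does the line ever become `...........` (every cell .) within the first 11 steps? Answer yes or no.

...........
all cells are . at step 1

yes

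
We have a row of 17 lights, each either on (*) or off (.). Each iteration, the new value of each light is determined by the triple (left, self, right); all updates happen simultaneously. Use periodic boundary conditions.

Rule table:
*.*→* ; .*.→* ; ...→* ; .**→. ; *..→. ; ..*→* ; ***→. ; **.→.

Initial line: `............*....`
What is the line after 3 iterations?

**************.**

*************.***
.............*...
**************.**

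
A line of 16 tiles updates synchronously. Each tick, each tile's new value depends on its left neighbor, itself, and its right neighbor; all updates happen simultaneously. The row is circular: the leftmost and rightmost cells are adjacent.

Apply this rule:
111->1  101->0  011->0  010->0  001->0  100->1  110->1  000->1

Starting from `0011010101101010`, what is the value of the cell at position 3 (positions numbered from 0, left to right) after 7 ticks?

0

tick 1: 1001000000100001
tick 2: 1100111110011100
tick 3: 0110011111001110
tick 4: 0011001111100111
tick 5: 1001100111110011
tick 6: 1100110011111001
tick 7: 1110011001111100
position 3 holds 0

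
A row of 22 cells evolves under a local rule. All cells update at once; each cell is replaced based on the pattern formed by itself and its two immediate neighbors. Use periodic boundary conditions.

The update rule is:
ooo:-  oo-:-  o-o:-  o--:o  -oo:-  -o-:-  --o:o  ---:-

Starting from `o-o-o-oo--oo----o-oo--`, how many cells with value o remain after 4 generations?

4

--------oo--o--o----oo
o------o--oo-oo-o--o--
-o----o-oo-------oo-oo
--o--o----o-----o-----
count of o: 4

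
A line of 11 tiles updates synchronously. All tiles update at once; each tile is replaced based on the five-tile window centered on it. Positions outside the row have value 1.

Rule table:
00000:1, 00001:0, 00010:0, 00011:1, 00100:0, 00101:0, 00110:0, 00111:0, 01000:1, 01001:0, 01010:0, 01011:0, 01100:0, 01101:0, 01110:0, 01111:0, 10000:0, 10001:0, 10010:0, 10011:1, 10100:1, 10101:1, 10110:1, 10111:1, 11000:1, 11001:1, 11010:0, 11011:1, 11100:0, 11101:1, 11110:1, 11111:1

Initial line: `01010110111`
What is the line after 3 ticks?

tick 1: 01010101101
tick 2: 01010101011
tick 3: 01010101010

01010101010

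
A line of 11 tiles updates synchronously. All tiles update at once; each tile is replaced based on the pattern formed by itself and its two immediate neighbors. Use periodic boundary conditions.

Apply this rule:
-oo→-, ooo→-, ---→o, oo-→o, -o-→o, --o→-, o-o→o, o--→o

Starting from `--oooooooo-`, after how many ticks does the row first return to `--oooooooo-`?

tick 1: o--------oo
tick 2: oooooooo---
tick 3: -------ooo-
tick 4: oooooo---oo
tick 5: -----ooo---
tick 6: oooo---oooo
tick 7: ---ooo-----
tick 8: oo---oooooo
tick 9: -ooo-------
tick 10: ---oooooooo
tick 11: oo--------o
tick 12: -oooooooo--
tick 13: --------ooo
tick 14: ooooooo---o
tick 15: ------ooo--
tick 16: ooooo---ooo
tick 17: ----ooo----
tick 18: ooo---ooooo
tick 19: --ooo------
tick 20: o---ooooooo
tick 21: ooo--------
tick 22: --oooooooo-

22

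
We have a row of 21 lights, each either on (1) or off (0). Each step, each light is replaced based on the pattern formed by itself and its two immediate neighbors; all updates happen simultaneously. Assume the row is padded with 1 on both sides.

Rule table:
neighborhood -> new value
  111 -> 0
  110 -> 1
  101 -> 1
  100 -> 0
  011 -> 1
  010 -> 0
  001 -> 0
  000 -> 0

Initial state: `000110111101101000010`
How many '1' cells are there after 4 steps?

step 1: 000111100111110000001
step 2: 000100100100010000001
step 3: 000000000000000000001
step 4: 000000000000000000001
count of 1: 1

1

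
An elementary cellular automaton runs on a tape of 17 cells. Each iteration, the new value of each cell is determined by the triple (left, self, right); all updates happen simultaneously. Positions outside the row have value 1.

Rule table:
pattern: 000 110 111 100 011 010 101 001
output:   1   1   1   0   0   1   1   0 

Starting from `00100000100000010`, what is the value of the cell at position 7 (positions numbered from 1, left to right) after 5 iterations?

1

00101110101111011
00110111110111101
00011011111011110
01001101111101111
11000110111110111
position 7 holds 1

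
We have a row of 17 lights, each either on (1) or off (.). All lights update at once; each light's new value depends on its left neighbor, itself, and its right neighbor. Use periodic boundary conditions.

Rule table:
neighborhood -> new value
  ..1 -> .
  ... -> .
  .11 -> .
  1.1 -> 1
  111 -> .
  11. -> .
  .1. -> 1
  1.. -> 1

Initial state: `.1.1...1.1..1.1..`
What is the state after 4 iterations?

.1111..1111.1111.
.....1.....1....1
1....11....11...1
.1.....1.....1...

.1.....1.....1...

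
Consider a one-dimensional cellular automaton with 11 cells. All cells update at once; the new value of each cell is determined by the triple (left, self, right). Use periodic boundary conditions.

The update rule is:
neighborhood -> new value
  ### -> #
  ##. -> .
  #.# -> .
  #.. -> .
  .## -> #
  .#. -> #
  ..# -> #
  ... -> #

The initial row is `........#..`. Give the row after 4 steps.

step 1: #########.#
step 2: ########..#
step 3: #######..##
step 4: ######..###

######..###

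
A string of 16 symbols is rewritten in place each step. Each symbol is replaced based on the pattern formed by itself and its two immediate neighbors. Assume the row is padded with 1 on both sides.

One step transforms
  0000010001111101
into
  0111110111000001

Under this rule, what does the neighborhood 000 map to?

1

At position 1 the neighborhood is 000; the next row has 1 there.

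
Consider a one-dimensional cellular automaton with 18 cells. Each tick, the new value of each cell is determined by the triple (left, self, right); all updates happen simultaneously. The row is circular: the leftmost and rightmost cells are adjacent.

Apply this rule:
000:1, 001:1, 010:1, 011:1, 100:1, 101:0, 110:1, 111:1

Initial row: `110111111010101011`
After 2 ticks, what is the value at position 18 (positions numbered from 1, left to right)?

tick 1: 110111111010101011  (fixed point — unchanged through tick 2)
position 18 holds 1

1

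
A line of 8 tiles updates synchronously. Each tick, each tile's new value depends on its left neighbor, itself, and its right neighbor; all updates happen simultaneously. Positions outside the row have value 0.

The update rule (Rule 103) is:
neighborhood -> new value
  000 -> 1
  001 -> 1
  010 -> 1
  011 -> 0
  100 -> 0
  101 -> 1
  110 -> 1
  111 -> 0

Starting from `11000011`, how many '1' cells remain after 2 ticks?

tick 1: 01011101
tick 2: 11100111
count of 1: 6

6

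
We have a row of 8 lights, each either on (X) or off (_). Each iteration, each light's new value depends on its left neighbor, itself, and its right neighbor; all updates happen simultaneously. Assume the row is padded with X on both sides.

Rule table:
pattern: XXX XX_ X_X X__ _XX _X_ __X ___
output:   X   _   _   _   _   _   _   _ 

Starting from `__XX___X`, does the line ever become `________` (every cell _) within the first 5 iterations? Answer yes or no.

yes

iteration 1: ________
all cells are _ at iteration 1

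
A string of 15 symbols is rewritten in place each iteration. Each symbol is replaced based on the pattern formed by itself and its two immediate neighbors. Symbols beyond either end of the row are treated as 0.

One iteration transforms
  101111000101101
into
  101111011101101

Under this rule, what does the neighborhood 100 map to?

At position 6 the neighborhood is 100; the next row has 0 there.

0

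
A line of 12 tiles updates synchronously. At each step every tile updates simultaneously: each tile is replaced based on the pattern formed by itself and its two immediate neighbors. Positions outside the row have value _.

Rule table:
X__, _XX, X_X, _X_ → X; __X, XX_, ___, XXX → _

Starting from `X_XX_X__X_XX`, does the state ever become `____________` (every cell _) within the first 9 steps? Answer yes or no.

no

step 1: XXX_XXX_XXX_
step 2: X__XX__XX__X
step 3: XX_X_X_X_X_X
step 4: X_XXXXXXXXXX
step 5: XXX_________
step 6: X__X________
step 7: XX_XX_______
step 8: X_XX_X______
step 9: XXX_XXX_____
step 9 is XXX_XXX_____, still not uniform _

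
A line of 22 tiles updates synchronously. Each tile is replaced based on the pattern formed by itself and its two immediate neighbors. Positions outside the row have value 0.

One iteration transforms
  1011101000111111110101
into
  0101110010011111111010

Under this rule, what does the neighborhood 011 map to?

0

At position 2 the neighborhood is 011; the next row has 0 there.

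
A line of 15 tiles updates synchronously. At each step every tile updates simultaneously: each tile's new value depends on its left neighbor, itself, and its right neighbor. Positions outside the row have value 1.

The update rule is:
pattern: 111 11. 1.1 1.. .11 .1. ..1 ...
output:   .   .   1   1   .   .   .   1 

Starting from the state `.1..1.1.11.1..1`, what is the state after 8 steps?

1.1..1.1..1.1..
.1.1..1.1..1.1.
1.1.1..1.1..1.1
.1.1.1..1.1..1.
1.1.1.1..1.1..1
.1.1.1.1..1.1..
1.1.1.1.1..1.1.
.1.1.1.1.1..1.1

.1.1.1.1.1..1.1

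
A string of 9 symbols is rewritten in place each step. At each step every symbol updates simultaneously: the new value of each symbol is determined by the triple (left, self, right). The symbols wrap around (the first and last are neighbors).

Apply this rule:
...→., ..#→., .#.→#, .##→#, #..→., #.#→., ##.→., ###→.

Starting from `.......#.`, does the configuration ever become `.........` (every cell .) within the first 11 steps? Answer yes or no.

no

.......#.  (fixed point — unchanged through step 11)
step 11 is .......#., still not uniform .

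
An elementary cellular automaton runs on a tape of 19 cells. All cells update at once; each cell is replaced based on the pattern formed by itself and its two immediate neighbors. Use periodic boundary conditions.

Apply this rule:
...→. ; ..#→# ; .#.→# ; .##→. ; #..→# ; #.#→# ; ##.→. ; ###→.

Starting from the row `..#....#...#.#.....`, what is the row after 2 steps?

.###..###.#####....
#...##...#.....#...

#...##...#.....#...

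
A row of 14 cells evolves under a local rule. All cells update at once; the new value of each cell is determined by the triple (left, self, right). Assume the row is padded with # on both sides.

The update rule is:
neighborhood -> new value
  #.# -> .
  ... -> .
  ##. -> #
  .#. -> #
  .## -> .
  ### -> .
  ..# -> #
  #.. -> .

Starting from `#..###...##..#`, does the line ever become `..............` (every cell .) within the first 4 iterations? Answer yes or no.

#.#..#..#.#.#.
#.#.##.##.#.#.
#.#..#..#.#.#.  (repeats iteration 1; period 2)
iteration 4: #.#.##.##.#.#.
iteration 4 is #.#.##.##.#.#., still not uniform .

no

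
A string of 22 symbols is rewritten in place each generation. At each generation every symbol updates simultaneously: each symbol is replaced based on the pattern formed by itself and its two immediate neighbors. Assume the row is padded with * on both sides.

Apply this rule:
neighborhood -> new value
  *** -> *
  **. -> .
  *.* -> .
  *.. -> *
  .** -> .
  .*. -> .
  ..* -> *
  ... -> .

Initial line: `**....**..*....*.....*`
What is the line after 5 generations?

*.*.*.*.......*.*.....

*.*..*..**.*..*.*...*.
...**.**....**...*.*..
*.*.....*..*..*.*...**
...*...*.**.**...*.*.*
*.*.*.*.......*.*.....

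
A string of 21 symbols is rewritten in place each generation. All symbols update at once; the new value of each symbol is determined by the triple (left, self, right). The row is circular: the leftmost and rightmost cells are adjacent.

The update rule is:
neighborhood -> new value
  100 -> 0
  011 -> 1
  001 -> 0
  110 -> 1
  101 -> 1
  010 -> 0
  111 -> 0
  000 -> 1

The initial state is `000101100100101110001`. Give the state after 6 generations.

010011100000011010100
000010101111011101001
011001011001110110000
011000111001011110111
111010101000110011101
001101010010110010111

001101010010110010111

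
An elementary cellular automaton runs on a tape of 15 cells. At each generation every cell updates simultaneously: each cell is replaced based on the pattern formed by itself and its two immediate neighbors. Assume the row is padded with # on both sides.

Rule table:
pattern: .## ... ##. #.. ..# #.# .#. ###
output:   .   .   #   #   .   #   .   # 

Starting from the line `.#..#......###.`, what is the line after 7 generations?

#.#..#......###
##.#..#......##
###.#..#......#
####.#..#......
#####.#..#.....
######.#..#....
#######.#..#...

#######.#..#...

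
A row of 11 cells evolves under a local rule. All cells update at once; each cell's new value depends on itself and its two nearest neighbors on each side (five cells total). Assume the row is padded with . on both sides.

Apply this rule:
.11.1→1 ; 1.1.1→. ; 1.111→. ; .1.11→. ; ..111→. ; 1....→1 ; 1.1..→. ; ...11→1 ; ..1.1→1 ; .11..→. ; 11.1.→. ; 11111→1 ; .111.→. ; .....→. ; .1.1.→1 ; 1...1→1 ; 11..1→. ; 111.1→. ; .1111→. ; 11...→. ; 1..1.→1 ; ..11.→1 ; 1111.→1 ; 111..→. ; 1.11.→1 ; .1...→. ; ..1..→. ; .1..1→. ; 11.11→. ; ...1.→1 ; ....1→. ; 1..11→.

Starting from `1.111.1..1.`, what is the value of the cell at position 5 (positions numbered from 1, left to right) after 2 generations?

.

generation 1: 1.......1..
generation 2: ..1....1..1
position 5 holds .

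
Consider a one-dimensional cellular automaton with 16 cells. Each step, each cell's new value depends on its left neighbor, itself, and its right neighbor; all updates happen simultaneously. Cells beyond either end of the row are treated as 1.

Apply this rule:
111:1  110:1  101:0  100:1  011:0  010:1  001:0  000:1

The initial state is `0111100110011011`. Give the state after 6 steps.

step 1: 0011110011001001
step 2: 1001111001101100
step 3: 1100111100100110
step 4: 1110011110110010
step 5: 1111001110011010
step 6: 1111100111001010

1111100111001010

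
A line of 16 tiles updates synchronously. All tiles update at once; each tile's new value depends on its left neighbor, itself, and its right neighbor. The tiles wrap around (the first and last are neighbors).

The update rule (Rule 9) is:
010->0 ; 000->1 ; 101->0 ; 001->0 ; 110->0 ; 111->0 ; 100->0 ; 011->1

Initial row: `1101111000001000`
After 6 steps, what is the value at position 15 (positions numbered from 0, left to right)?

1001000011100010
0000011010001000
1111010000100011
0000000110001010
1111110100100000
1000000000001110
position 15 holds 0

0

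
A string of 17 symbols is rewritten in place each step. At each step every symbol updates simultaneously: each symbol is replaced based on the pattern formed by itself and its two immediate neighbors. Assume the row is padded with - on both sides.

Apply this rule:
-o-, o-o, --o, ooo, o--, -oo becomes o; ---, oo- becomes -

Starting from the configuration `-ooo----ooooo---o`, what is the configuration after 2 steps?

ooo-o--ooooo-o-oo
oo-oooooooo-oooo-

oo-oooooooo-oooo-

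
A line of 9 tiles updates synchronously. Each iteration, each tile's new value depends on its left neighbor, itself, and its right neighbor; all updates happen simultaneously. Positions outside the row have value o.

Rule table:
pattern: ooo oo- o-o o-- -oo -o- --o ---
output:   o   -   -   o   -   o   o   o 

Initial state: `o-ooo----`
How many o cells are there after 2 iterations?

7

---o-oooo
oooo--ooo
count of o: 7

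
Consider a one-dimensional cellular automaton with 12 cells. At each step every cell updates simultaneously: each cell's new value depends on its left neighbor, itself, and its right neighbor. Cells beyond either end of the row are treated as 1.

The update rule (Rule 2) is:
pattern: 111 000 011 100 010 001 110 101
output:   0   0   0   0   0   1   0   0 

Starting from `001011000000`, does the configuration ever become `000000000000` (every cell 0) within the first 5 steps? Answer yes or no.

no

010000000001
000000000010
000000000100
000000001001
000000010010
step 5 is 000000010010, still not uniform 0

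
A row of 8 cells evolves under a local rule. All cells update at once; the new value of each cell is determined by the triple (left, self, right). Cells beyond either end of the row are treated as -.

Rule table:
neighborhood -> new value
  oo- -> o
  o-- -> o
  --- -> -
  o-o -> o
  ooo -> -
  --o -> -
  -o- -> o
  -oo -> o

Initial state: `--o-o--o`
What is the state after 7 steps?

--ooo--o

--oooo-o
--o--ooo
--oo-o-o
--oooooo
--o----o
--oo---o
--ooo--o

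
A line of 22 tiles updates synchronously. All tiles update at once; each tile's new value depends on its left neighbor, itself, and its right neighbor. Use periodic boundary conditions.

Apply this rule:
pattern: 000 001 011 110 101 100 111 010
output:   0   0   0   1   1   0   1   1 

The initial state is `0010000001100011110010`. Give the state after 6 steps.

0010000000100000010010

0010000000100001110010
0010000000100000110010
0010000000100000010010
0010000000100000010010  (fixed point — unchanged through step 6)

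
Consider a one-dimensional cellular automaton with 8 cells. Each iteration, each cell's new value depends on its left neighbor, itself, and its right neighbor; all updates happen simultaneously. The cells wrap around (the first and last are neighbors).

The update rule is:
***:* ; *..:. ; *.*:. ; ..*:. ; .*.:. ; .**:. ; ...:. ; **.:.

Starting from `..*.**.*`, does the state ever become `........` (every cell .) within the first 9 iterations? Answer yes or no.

yes

........
all cells are . at iteration 1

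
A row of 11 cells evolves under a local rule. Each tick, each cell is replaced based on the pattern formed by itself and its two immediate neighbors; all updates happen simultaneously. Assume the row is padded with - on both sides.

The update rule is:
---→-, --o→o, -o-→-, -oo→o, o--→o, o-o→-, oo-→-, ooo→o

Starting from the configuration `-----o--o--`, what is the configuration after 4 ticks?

-o--o-----o

----o-oo-o-
---o--o---o
--o-oo-o-o-
-o--o-----o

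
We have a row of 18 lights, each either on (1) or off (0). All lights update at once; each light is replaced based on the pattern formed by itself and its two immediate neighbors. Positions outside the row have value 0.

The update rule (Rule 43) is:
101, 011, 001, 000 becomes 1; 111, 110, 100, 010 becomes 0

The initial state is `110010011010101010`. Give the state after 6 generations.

111010101010010010

100100110101010100
001001101010101001
110011010101010010
100110101010100100
001101010101001001
111010101010010010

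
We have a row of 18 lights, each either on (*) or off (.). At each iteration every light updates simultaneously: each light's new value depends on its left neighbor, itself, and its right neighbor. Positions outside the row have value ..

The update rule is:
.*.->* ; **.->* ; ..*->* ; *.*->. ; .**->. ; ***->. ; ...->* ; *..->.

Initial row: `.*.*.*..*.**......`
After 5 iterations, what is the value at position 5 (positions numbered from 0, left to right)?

**.*.*.**..*.*****
.*.*.*..*.**.....*
**.*.*.**..*.*****  (repeats iteration 1; period 2)
iteration 5: **.*.*.**..*.*****
position 5 holds *

*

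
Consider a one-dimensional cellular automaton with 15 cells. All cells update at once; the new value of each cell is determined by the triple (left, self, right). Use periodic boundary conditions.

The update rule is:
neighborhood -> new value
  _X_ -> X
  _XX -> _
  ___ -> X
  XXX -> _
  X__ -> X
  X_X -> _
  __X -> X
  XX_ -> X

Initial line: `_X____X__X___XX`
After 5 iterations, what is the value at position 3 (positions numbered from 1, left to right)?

X

iteration 1: _XXXXXXXXXXXX_X
iteration 2: ____________X_X
iteration 3: XXXXXXXXXXXXX_X
iteration 4: ____________X__
iteration 5: XXXXXXXXXXXXXXX
position 3 holds X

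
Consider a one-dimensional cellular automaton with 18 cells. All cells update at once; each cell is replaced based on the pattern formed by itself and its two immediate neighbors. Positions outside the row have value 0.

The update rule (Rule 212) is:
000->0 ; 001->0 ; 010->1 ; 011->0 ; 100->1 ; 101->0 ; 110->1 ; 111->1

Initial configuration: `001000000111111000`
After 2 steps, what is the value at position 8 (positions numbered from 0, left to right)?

0

step 1: 001100000011111100
step 2: 000110000001111110
position 8 holds 0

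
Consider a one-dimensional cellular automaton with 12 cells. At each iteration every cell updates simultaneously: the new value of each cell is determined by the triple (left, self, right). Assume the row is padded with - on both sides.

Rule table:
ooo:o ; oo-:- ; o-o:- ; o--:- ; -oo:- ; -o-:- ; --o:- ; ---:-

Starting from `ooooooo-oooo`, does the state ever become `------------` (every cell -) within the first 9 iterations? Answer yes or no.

iteration 1: -ooooo---oo-
iteration 2: --ooo-------
iteration 3: ---o--------
iteration 4: ------------
all cells are - at iteration 4

yes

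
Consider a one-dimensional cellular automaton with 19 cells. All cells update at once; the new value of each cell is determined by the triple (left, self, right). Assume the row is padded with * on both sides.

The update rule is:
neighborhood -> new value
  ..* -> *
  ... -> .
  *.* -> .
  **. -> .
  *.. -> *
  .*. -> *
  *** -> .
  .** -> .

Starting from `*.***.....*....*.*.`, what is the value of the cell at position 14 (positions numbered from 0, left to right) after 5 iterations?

.....*...***..**.*.
*...***.*...**...*.
.*.*....**.*..*.**.
.*.**..*...****....
.*...****.*....*..*
position 14 holds .

.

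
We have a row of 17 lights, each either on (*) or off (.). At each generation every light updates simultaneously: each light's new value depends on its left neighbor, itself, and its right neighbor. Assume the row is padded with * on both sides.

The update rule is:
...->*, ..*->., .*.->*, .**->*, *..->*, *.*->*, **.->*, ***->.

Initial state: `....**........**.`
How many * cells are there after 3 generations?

12

generation 1: ***.*********.***
generation 2: ..***.......***..
generation 3: *.*.*******.*.**.
count of *: 12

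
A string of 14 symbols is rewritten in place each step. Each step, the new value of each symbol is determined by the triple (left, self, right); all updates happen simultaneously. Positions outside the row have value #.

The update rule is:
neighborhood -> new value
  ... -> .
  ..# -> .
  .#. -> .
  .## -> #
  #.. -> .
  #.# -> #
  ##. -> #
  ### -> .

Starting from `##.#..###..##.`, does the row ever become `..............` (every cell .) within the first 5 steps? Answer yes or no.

yes

.##...#.#..###
###....#...#..
..#...........
..............
all cells are . at step 4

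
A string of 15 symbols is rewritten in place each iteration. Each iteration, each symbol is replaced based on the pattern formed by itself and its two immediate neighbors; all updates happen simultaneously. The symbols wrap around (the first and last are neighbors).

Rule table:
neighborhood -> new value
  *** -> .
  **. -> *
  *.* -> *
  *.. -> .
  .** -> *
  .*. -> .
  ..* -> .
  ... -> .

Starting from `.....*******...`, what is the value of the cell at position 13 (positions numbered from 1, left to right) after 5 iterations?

iteration 1: .....*.....*...
iteration 2: ...............
iteration 3: ...............  (fixed point — unchanged through iteration 5)
position 13 holds .

.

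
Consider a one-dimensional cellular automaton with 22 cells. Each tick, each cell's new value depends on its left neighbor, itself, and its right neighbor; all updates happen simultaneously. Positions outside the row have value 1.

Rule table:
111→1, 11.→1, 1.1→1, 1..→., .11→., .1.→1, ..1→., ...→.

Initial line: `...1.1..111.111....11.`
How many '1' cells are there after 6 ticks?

...111...111.11.....11
....11....111.1......1
.....1.....1111.......
.....1......111.......
.....1.......11.......
.....1........1.......
count of 1: 2

2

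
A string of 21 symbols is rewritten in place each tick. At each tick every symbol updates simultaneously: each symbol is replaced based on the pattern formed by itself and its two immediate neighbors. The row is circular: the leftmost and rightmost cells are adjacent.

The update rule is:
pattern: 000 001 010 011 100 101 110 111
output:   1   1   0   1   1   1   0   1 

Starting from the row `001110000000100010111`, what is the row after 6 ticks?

111111101110111011110

111101111111011101110
111011111110111011101
110111111101110111011
101111111011101110111
011111110111011101111
111111101110111011110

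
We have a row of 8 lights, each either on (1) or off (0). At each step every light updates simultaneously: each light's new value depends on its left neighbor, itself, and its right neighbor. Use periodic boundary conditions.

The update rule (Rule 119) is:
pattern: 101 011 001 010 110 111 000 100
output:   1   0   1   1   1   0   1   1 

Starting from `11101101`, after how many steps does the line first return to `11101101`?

16

step 1: 00110110
step 2: 11011011
step 3: 01101100
step 4: 10110111
step 5: 11011000
step 6: 01101111
step 7: 10110001
step 8: 11011110
step 9: 01100011
step 10: 10111101
step 11: 11000110
step 12: 01111011
step 13: 10001101
step 14: 11110110
step 15: 00011011
step 16: 11101101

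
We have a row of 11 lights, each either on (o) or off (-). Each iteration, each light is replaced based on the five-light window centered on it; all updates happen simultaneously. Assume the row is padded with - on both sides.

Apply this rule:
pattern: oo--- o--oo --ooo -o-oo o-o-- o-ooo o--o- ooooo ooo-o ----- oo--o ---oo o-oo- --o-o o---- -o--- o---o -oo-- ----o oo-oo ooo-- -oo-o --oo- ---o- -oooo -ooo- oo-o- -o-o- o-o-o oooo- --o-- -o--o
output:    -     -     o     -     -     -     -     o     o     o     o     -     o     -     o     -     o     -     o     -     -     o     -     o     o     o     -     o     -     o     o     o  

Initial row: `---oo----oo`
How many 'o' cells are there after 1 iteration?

4

oo----oo---
count of o: 4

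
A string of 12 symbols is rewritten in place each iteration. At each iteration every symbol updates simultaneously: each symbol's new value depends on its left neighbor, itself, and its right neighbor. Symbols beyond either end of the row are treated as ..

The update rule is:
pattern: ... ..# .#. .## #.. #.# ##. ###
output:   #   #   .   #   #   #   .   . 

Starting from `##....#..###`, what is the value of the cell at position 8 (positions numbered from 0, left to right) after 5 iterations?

iteration 1: #.####.###..
iteration 2: .##...##..##
iteration 3: ##.####.###.
iteration 4: #.##...##..#
iteration 5: .##.####.##.
position 8 holds .

.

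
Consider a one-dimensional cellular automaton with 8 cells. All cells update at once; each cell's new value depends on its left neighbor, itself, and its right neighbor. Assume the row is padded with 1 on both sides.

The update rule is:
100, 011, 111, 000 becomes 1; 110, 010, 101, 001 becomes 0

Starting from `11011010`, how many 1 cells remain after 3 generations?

generation 1: 10010000
generation 2: 01001110
generation 3: 00101100
count of 1: 3

3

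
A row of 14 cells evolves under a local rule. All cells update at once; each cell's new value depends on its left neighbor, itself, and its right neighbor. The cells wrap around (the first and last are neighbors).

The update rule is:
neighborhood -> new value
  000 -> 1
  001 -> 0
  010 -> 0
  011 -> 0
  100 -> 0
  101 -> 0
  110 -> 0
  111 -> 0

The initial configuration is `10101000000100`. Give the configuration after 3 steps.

00000011110000

00000011110000
11111000000111
00000011110000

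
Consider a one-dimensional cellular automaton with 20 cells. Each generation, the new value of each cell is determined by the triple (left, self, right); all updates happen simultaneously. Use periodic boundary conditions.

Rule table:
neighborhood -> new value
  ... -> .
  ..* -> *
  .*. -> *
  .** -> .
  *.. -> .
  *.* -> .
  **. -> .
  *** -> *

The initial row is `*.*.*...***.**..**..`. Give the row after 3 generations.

.**.*....*...*...**.

generation 1: *.*.*..*.*.....*...*
generation 2: ..*.*.**.*....**..*.
generation 3: .**.*....*...*...**.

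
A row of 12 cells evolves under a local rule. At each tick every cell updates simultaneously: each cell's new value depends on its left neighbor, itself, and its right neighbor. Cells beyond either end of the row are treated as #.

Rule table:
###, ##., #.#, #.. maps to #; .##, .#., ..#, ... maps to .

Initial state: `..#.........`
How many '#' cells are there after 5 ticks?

6

#..#........
##..#.......
###..#......
####..#.....
#####..#....
count of #: 6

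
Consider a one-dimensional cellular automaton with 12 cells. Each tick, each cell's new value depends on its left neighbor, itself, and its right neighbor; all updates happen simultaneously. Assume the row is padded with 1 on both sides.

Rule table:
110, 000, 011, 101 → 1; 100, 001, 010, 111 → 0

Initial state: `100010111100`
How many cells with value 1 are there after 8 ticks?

8

tick 1: 101001100100
tick 2: 110001100000
tick 3: 010101101110
tick 4: 101011111011
tick 5: 110110001110
tick 6: 011110101011
tick 7: 110011010110
tick 8: 010011101111
count of 1: 8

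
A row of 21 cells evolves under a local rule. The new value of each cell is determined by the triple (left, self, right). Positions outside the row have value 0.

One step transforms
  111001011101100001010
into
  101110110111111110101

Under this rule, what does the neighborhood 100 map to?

1

At position 3 the neighborhood is 100; the next row has 1 there.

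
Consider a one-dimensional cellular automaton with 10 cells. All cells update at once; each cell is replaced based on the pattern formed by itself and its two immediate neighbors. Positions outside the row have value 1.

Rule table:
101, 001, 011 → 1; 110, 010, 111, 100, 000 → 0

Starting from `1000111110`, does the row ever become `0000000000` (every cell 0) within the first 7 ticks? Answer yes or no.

0001100001
0011000011
0110000110
1100001101
0000011011
0000110110
0001101101
tick 7 is 0001101101, still not uniform 0

no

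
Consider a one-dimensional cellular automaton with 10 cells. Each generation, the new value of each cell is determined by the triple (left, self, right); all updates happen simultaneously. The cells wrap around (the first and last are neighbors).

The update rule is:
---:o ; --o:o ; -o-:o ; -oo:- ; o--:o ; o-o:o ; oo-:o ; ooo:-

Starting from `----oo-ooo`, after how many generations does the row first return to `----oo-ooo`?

20

oooo-oo--o
---oo-ooo-
ooo-oo--oo
--oo-ooo--
oo-oo--ooo
-oo-ooo---
o-oo--oooo
oo-ooo----
-oo--ooooo
o-ooo----o
oo--ooooo-
-ooo----oo
o--ooooo-o
ooo----oo-
--ooooo-oo
oo----oo-o
-ooooo-oo-
o----oo-oo
ooooo-oo--
----oo-ooo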